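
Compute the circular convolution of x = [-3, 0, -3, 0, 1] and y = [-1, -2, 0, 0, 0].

(x ⊛ y)[n] = Σ(m=0 to 4) x[m] · y[(n-m) mod 5]

Computing each output sample:
(x ⊛ y)[0] = 1
(x ⊛ y)[1] = 6
(x ⊛ y)[2] = 3
(x ⊛ y)[3] = 6
(x ⊛ y)[4] = -1

x ⊛ y = [1, 6, 3, 6, -1]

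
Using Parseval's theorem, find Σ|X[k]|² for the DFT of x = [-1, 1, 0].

Parseval: Σ|x[n]|² = (1/N)Σ|X[k]|², so Σ|X[k]|² = N·Σ|x[n]|² = 3·2.0000

Σ|X[k]|² = N·Σ|x[n]|² = 3·2.0000 = 6.0000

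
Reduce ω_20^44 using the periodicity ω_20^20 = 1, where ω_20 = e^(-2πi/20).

Since ω_20^20 = 1, powers reduce modulo 20.
44 mod 20 = 4
So ω_20^44 = ω_20^4 = e^(-2πi·4/20)

ω_20^44 = ω_20^4 = 0.3090-0.9511i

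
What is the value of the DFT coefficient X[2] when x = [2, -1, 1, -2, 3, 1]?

X[2] = Σ(n=0 to 5) x[n] · ω_6^(2n) where ω_6 = e^(-2πi/6)
= (2)·ω_6^0 + (-1)·ω_6^2 + (1)·ω_6^4 + (-2)·ω_6^6 + (3)·ω_6^8 + (1)·ω_6^10

X[2] = -2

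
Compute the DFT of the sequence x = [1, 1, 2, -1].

X[k] = Σ(n=0 to 3) x[n] · ω_4^(nk)
where ω_4 = e^(-2πi/4)

Computing each X[k]:
X[0] = 3
X[1] = -1-2i
X[2] = 3
X[3] = -1+2i

X = [3, -1-2i, 3, -1+2i]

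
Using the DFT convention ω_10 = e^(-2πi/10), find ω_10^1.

ω_10^1 = e^(-2πi·1/10)
= cos(-2π·1/10) + i·sin(-2π·1/10)
= cos(-2π/10) + i·sin(-2π/10)

ω_10^1 = cos(-2π/10) + i·sin(-2π/10) = 0.8090-0.5878i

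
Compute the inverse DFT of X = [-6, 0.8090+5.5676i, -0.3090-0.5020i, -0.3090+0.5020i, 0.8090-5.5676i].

x[n] = (1/5) Σ(k=0 to 4) X[k] · e^(2πikn/5)

Computing each x[n]:
x[0] = -1
x[1] = -3
x[2] = -3
x[3] = 0
x[4] = 1

x = [-1, -3, -3, 0, 1]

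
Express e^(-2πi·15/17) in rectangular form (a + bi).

ω_17^15 = e^(-2πi·15/17)
= cos(-2π·15/17) + i·sin(-2π·15/17)
= cos(-30π/17) + i·sin(-30π/17)

ω_17^15 = cos(-30π/17) + i·sin(-30π/17) = 0.7390+0.6737i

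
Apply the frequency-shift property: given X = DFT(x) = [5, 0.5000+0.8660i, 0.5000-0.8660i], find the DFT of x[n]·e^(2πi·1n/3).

Modulation property: DFT(ω_3^(-1n)·x[n]) = X[(k-1) mod 3], so circularly shift X by 1 positions.

X[k-1] = [0.5000-0.8660i, 5, 0.5000+0.8660i]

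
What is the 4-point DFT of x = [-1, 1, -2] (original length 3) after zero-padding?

Original 3-point DFT: [-2, -0.5000-2.5981i, -0.5000+2.5981i]
Zero-padded 4-point DFT provides frequency interpolation.

DFT_4([x, 0, ...]) = [-2, 1-1i, -4, 1+1i]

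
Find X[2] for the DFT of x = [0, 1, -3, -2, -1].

X[2] = Σ(n=0 to 4) x[n] · ω_5^(2n) where ω_5 = e^(-2πi/5)
= (0)·ω_5^0 + (1)·ω_5^2 + (-3)·ω_5^4 + (-2)·ω_5^6 + (-1)·ω_5^8

X[2] = -1.5451-2.1266i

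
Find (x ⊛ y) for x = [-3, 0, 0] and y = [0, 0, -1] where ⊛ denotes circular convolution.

(x ⊛ y)[n] = Σ(m=0 to 2) x[m] · y[(n-m) mod 3]

Computing each output sample:
(x ⊛ y)[0] = 0
(x ⊛ y)[1] = 0
(x ⊛ y)[2] = 3

x ⊛ y = [0, 0, 3]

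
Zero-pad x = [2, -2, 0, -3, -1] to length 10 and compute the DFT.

Original 5-point DFT: [-4, 3.5000-0.8123i, 3.5000+3.4410i, 3.5000-3.4410i, 3.5000+0.8123i]
Zero-padded 10-point DFT provides frequency interpolation.

DFT_10([x, 0, ...]) = [-4, 2.1180+4.6165i, 3.5000-0.8123i, -0.1180+1.0898i, 3.5000+3.4410i, 6, 3.5000-3.4410i, -0.1180-1.0898i, 3.5000+0.8123i, 2.1180-4.6165i]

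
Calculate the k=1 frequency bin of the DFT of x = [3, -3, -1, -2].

X[1] = Σ(n=0 to 3) x[n] · ω_4^(1n) where ω_4 = e^(-2πi/4)
= (3)·ω_4^0 + (-3)·ω_4^1 + (-1)·ω_4^2 + (-2)·ω_4^3

X[1] = 4+1i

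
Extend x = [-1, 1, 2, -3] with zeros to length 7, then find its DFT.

Original 4-point DFT: [-1, -3-4i, 3, -3+4i]
Zero-padded 7-point DFT provides frequency interpolation.

DFT_7([x, 0, ...]) = [-1, 1.8814-1.4300i, -4.8949-2.4527i, 0.0136+4.0546i, 0.0136-4.0546i, -4.8949+2.4527i, 1.8814+1.4300i]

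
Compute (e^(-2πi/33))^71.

Since ω_33^33 = 1, powers reduce modulo 33.
71 mod 33 = 5
So ω_33^71 = ω_33^5 = e^(-2πi·5/33)

ω_33^71 = ω_33^5 = 0.5801-0.8146i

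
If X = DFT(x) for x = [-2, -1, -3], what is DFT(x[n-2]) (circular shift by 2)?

Time shift by 2: X_shifted[k] = ω_3^(2k) · X[k]
Shifted x = [-1, -3, -2]

DFT(x[n-2]) = [-6, 1.5000+0.8660i, 1.5000-0.8660i]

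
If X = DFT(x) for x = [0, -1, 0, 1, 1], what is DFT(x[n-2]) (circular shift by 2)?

Time shift by 2: X_shifted[k] = ω_5^(2k) · X[k]
Shifted x = [1, 1, 0, -1, 0]

DFT(x[n-2]) = [1, 2.1180-1.5388i, -0.1180+0.3633i, -0.1180-0.3633i, 2.1180+1.5388i]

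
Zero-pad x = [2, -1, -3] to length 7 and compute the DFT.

Original 3-point DFT: [-2, 4.0000-1.7321i, 4.0000+1.7321i]
Zero-padded 7-point DFT provides frequency interpolation.

DFT_7([x, 0, ...]) = [-2, 2.0441+3.7066i, 4.9254-0.3267i, 1.0305-1.9116i, 1.0305+1.9116i, 4.9254+0.3267i, 2.0441-3.7066i]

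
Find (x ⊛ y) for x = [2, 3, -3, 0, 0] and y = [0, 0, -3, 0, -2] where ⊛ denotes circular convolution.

(x ⊛ y)[n] = Σ(m=0 to 4) x[m] · y[(n-m) mod 5]

Computing each output sample:
(x ⊛ y)[0] = -6
(x ⊛ y)[1] = 6
(x ⊛ y)[2] = -6
(x ⊛ y)[3] = -9
(x ⊛ y)[4] = 5

x ⊛ y = [-6, 6, -6, -9, 5]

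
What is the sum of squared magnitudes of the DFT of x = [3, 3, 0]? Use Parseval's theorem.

Parseval: Σ|x[n]|² = (1/N)Σ|X[k]|², so Σ|X[k]|² = N·Σ|x[n]|² = 3·18.0000

Σ|X[k]|² = N·Σ|x[n]|² = 3·18.0000 = 54.0000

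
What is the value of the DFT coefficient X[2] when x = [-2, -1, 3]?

X[2] = Σ(n=0 to 2) x[n] · ω_3^(2n) where ω_3 = e^(-2πi/3)
= (-2)·ω_3^0 + (-1)·ω_3^2 + (3)·ω_3^4

X[2] = -3.0000-3.4641i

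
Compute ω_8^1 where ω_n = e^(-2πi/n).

ω_8^1 = e^(-2πi·1/8)
= cos(-2π·1/8) + i·sin(-2π·1/8)
= cos(-2π/8) + i·sin(-2π/8)

ω_8^1 = cos(-2π/8) + i·sin(-2π/8) = 0.7071-0.7071i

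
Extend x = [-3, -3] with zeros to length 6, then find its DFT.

Original 2-point DFT: [-6, 0]
Zero-padded 6-point DFT provides frequency interpolation.

DFT_6([x, 0, ...]) = [-6, -4.5000+2.5981i, -1.5000+2.5981i, 0, -1.5000-2.5981i, -4.5000-2.5981i]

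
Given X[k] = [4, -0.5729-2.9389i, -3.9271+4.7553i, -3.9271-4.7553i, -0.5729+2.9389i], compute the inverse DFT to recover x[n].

x[n] = (1/5) Σ(k=0 to 4) X[k] · e^(2πikn/5)

Computing each x[n]:
x[0] = -1
x[1] = 2
x[2] = 3
x[3] = -2
x[4] = 2

x = [-1, 2, 3, -2, 2]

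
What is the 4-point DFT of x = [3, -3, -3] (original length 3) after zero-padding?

Original 3-point DFT: [-3, 6, 6]
Zero-padded 4-point DFT provides frequency interpolation.

DFT_4([x, 0, ...]) = [-3, 6+3i, 3, 6-3i]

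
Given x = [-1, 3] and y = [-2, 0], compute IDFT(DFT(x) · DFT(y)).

(x ⊛ y)[n] = Σ(m=0 to 1) x[m] · y[(n-m) mod 2]

Computing each output sample:
(x ⊛ y)[0] = 2
(x ⊛ y)[1] = -6

x ⊛ y = [2, -6]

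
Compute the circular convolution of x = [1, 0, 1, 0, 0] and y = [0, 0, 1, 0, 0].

(x ⊛ y)[n] = Σ(m=0 to 4) x[m] · y[(n-m) mod 5]

Computing each output sample:
(x ⊛ y)[0] = 0
(x ⊛ y)[1] = 0
(x ⊛ y)[2] = 1
(x ⊛ y)[3] = 0
(x ⊛ y)[4] = 1

x ⊛ y = [0, 0, 1, 0, 1]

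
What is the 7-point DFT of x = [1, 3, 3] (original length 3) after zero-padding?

Original 3-point DFT: [7, -2, -2]
Zero-padded 7-point DFT provides frequency interpolation.

DFT_7([x, 0, ...]) = [7, 2.2029-5.2703i, -2.3705-1.6231i, 0.1676+1.0438i, 0.1676-1.0438i, -2.3705+1.6231i, 2.2029+5.2703i]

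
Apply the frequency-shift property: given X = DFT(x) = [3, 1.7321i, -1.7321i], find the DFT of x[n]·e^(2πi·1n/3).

Modulation property: DFT(ω_3^(-1n)·x[n]) = X[(k-1) mod 3], so circularly shift X by 1 positions.

X[k-1] = [-1.7321i, 3, 1.7321i]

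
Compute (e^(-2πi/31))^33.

Since ω_31^31 = 1, powers reduce modulo 31.
33 mod 31 = 2
So ω_31^33 = ω_31^2 = e^(-2πi·2/31)

ω_31^33 = ω_31^2 = 0.9190-0.3944i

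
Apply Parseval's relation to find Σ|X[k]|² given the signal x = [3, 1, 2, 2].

Parseval: Σ|x[n]|² = (1/N)Σ|X[k]|², so Σ|X[k]|² = N·Σ|x[n]|² = 4·18.0000

Σ|X[k]|² = N·Σ|x[n]|² = 4·18.0000 = 72.0000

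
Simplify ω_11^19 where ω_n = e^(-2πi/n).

Since ω_11^11 = 1, powers reduce modulo 11.
19 mod 11 = 8
So ω_11^19 = ω_11^8 = e^(-2πi·8/11)

ω_11^19 = ω_11^8 = -0.1423+0.9898i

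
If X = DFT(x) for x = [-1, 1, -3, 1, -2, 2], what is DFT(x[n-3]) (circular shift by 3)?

Time shift by 3: X_shifted[k] = ω_6^(3k) · X[k]
Shifted x = [1, -2, 2, -1, 1, -3]

DFT(x[n-3]) = [-2, -2.0000-1.7321i, 1, 10, 1, -2.0000+1.7321i]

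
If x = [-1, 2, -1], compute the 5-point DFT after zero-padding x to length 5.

Original 3-point DFT: [0, -1.5000-2.5981i, -1.5000+2.5981i]
Zero-padded 5-point DFT provides frequency interpolation.

DFT_5([x, 0, ...]) = [0, 0.4271-1.3143i, -2.9271-2.1266i, -2.9271+2.1266i, 0.4271+1.3143i]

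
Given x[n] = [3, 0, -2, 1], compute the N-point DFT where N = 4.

X[k] = Σ(n=0 to 3) x[n] · ω_4^(nk)
where ω_4 = e^(-2πi/4)

Computing each X[k]:
X[0] = 2
X[1] = 5+1i
X[2] = 0
X[3] = 5-1i

X = [2, 5+1i, 0, 5-1i]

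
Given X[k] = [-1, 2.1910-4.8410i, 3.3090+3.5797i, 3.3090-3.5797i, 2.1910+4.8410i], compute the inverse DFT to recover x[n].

x[n] = (1/5) Σ(k=0 to 4) X[k] · e^(2πikn/5)

Computing each x[n]:
x[0] = 2
x[1] = 0
x[2] = 2
x[3] = -3
x[4] = -2

x = [2, 0, 2, -3, -2]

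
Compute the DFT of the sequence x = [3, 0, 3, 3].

X[k] = Σ(n=0 to 3) x[n] · ω_4^(nk)
where ω_4 = e^(-2πi/4)

Computing each X[k]:
X[0] = 9
X[1] = 3i
X[2] = 3
X[3] = -3i

X = [9, 3i, 3, -3i]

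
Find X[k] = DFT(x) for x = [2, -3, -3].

X[k] = Σ(n=0 to 2) x[n] · ω_3^(nk)
where ω_3 = e^(-2πi/3)

Computing each X[k]:
X[0] = -4
X[1] = 5
X[2] = 5

X = [-4, 5, 5]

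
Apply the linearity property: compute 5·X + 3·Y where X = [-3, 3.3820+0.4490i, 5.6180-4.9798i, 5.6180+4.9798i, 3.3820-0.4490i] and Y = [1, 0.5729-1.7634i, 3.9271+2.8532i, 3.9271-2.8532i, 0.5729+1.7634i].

By linearity: DFT(5x + 3y) = 5·DFT(x) + 3·DFT(y)
= 5·[-3, 3.3820+0.4490i, 5.6180-4.9798i, 5.6180+4.9798i, 3.3820-0.4490i] + 3·[1, 0.5729-1.7634i, 3.9271+2.8532i, 3.9271-2.8532i, 0.5729+1.7634i]

Computing element-wise:
Z[0] = 5·(-3) + 3·(1) = -12
Z[1] = 5·(3.3820+0.4490i) + 3·(0.5729-1.7634i) = 18.6287-3.0452i
Z[2] = 5·(5.6180-4.9798i) + 3·(3.9271+2.8532i) = 39.8713-16.3394i
Z[3] = 5·(5.6180+4.9798i) + 3·(3.9271-2.8532i) = 39.8713+16.3394i
Z[4] = 5·(3.3820-0.4490i) + 3·(0.5729+1.7634i) = 18.6287+3.0452i

DFT(5x + 3y) = 5·X + 3·Y = [-12, 18.6287-3.0452i, 39.8713-16.3394i, 39.8713+16.3394i, 18.6287+3.0452i]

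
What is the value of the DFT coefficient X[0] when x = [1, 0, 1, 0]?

X[0] = Σ(n=0 to 3) x[n] · ω_4^0 = Σ x[n]
= (1) + (0) + (1) + (0)

X[0] = 2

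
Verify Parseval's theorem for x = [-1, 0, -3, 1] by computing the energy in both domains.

Time domain:
Σ|x[n]|² = |-1|² + |0|² + |-3|² + |1|² = 11.0000

Frequency domain:
(1/4)Σ|X[k]|² = (1/4)(|-3|² + |2+1i|² + |-5|² + |2-1i|²) = (1/4)·44.0000 = 11.0000

Both sides agree, confirming Parseval's theorem.

Σ|x[n]|² = (1/N)Σ|X[k]|² = 11.0000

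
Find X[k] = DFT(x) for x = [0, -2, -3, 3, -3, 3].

X[k] = Σ(n=0 to 5) x[n] · ω_6^(nk)
where ω_6 = e^(-2πi/6)

Computing each X[k]:
X[0] = -2
X[1] = 0.5000+4.3301i
X[2] = 5.5000+4.3301i
X[3] = -10
X[4] = 5.5000-4.3301i
X[5] = 0.5000-4.3301i

X = [-2, 0.5000+4.3301i, 5.5000+4.3301i, -10, 5.5000-4.3301i, 0.5000-4.3301i]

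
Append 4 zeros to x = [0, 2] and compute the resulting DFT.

Original 2-point DFT: [2, -2]
Zero-padded 6-point DFT provides frequency interpolation.

DFT_6([x, 0, ...]) = [2, 1.0000-1.7321i, -1.0000-1.7321i, -2, -1.0000+1.7321i, 1.0000+1.7321i]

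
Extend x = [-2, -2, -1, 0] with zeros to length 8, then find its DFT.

Original 4-point DFT: [-5, -1+2i, -1, -1-2i]
Zero-padded 8-point DFT provides frequency interpolation.

DFT_8([x, 0, ...]) = [-5, -3.4142+2.4142i, -1+2i, -0.5858+0.4142i, -1, -0.5858-0.4142i, -1-2i, -3.4142-2.4142i]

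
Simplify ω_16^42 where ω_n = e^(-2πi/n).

Since ω_16^16 = 1, powers reduce modulo 16.
42 mod 16 = 10
So ω_16^42 = ω_16^10 = e^(-2πi·10/16)

ω_16^42 = ω_16^10 = -0.7071+0.7071i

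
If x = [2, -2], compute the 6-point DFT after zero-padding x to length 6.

Original 2-point DFT: [0, 4]
Zero-padded 6-point DFT provides frequency interpolation.

DFT_6([x, 0, ...]) = [0, 1.0000+1.7321i, 3.0000+1.7321i, 4, 3.0000-1.7321i, 1.0000-1.7321i]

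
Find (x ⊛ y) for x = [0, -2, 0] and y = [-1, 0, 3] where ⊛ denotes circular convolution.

(x ⊛ y)[n] = Σ(m=0 to 2) x[m] · y[(n-m) mod 3]

Computing each output sample:
(x ⊛ y)[0] = -6
(x ⊛ y)[1] = 2
(x ⊛ y)[2] = 0

x ⊛ y = [-6, 2, 0]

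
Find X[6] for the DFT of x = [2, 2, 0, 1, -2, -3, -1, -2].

X[6] = Σ(n=0 to 7) x[n] · ω_8^(6n) where ω_8 = e^(-2πi/8)
= (2)·ω_8^0 + (2)·ω_8^6 + (0)·ω_8^12 + (1)·ω_8^18 + (-2)·ω_8^24 + (-3)·ω_8^30 + (-1)·ω_8^36 + (-2)·ω_8^42

X[6] = 1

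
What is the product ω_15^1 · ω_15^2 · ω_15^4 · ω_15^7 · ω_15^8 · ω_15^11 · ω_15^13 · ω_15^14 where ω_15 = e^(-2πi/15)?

The primitive 15th roots of unity are ω_15^k for k coprime to 15: k ∈ {1, 2, 4, 7, 8, 11, 13, 14}
Their product equals the constant term of the cyclotomic polynomial Φ_15(x) up to sign.
For n ≥ 3, the product of all primitive nth roots of unity is 1. (For n=1 it is 1; for n=2 it is -1.)

1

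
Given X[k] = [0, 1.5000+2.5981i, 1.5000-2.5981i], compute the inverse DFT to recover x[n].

x[n] = (1/3) Σ(k=0 to 2) X[k] · e^(2πikn/3)

Computing each x[n]:
x[0] = 1
x[1] = -2
x[2] = 1

x = [1, -2, 1]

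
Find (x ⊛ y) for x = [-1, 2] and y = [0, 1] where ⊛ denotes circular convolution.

(x ⊛ y)[n] = Σ(m=0 to 1) x[m] · y[(n-m) mod 2]

Computing each output sample:
(x ⊛ y)[0] = 2
(x ⊛ y)[1] = -1

x ⊛ y = [2, -1]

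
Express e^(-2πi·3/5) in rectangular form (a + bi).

ω_5^3 = e^(-2πi·3/5)
= cos(-2π·3/5) + i·sin(-2π·3/5)
= cos(-6π/5) + i·sin(-6π/5)

ω_5^3 = cos(-6π/5) + i·sin(-6π/5) = -0.8090+0.5878i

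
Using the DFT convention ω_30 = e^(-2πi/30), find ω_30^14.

ω_30^14 = e^(-2πi·14/30)
= cos(-2π·14/30) + i·sin(-2π·14/30)
= cos(-28π/30) + i·sin(-28π/30)

ω_30^14 = cos(-28π/30) + i·sin(-28π/30) = -0.9781-0.2079i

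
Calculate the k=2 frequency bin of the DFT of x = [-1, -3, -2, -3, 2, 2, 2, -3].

X[2] = Σ(n=0 to 7) x[n] · ω_8^(2n) where ω_8 = e^(-2πi/8)
= (-1)·ω_8^0 + (-3)·ω_8^2 + (-2)·ω_8^4 + (-3)·ω_8^6 + (2)·ω_8^8 + (2)·ω_8^10 + (2)·ω_8^12 + (-3)·ω_8^14

X[2] = 1-5i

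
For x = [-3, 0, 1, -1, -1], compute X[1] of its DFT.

X[1] = Σ(n=0 to 4) x[n] · ω_5^(1n) where ω_5 = e^(-2πi/5)
= (-3)·ω_5^0 + (0)·ω_5^1 + (1)·ω_5^2 + (-1)·ω_5^3 + (-1)·ω_5^4

X[1] = -3.3090-2.1266i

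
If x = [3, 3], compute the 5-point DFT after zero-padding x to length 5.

Original 2-point DFT: [6, 0]
Zero-padded 5-point DFT provides frequency interpolation.

DFT_5([x, 0, ...]) = [6, 3.9271-2.8532i, 0.5729-1.7634i, 0.5729+1.7634i, 3.9271+2.8532i]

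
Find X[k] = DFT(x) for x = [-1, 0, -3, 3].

X[k] = Σ(n=0 to 3) x[n] · ω_4^(nk)
where ω_4 = e^(-2πi/4)

Computing each X[k]:
X[0] = -1
X[1] = 2+3i
X[2] = -7
X[3] = 2-3i

X = [-1, 2+3i, -7, 2-3i]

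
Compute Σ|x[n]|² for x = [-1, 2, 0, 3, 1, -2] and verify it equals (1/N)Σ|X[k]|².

Time domain:
Σ|x[n]|² = |-1|² + |2|² + |0|² + |3|² + |1|² + |-2|² = 19.0000

Frequency domain:
(1/6)Σ|X[k]|² = (1/6)(|3|² + |-4.5000-2.5981i|² + |1.5000-4.3301i|² + |-3|² + |1.5000+4.3301i|² + |-4.5000+2.5981i|²) = (1/6)·114.0000 = 19.0000

Both sides agree, confirming Parseval's theorem.

Σ|x[n]|² = (1/N)Σ|X[k]|² = 19.0000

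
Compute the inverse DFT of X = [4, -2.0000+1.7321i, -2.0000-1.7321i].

x[n] = (1/3) Σ(k=0 to 2) X[k] · e^(2πikn/3)

Computing each x[n]:
x[0] = 0
x[1] = 1
x[2] = 3

x = [0, 1, 3]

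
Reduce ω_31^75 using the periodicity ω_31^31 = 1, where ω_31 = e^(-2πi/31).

Since ω_31^31 = 1, powers reduce modulo 31.
75 mod 31 = 13
So ω_31^75 = ω_31^13 = e^(-2πi·13/31)

ω_31^75 = ω_31^13 = -0.8743-0.4853i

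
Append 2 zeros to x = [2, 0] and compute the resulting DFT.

Original 2-point DFT: [2, 2]
Zero-padded 4-point DFT provides frequency interpolation.

DFT_4([x, 0, ...]) = [2, 2, 2, 2]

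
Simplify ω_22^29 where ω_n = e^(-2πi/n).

Since ω_22^22 = 1, powers reduce modulo 22.
29 mod 22 = 7
So ω_22^29 = ω_22^7 = e^(-2πi·7/22)

ω_22^29 = ω_22^7 = -0.4154-0.9096i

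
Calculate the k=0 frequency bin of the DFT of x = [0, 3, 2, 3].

X[0] = Σ(n=0 to 3) x[n] · ω_4^0 = Σ x[n]
= (0) + (3) + (2) + (3)

X[0] = 8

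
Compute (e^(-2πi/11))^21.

Since ω_11^11 = 1, powers reduce modulo 11.
21 mod 11 = 10
So ω_11^21 = ω_11^10 = e^(-2πi·10/11)

ω_11^21 = ω_11^10 = 0.8413+0.5406i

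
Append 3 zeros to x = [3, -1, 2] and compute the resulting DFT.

Original 3-point DFT: [4, 2.5000+2.5981i, 2.5000-2.5981i]
Zero-padded 6-point DFT provides frequency interpolation.

DFT_6([x, 0, ...]) = [4, 1.5000-0.8660i, 2.5000+2.5981i, 6, 2.5000-2.5981i, 1.5000+0.8660i]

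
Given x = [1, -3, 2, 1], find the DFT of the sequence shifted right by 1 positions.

Time shift by 1: X_shifted[k] = ω_4^(1k) · X[k]
Shifted x = [1, 1, -3, 2]

DFT(x[n-1]) = [1, 4+1i, -5, 4-1i]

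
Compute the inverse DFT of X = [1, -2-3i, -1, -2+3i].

x[n] = (1/4) Σ(k=0 to 3) X[k] · e^(2πikn/4)

Computing each x[n]:
x[0] = -1
x[1] = 2
x[2] = 1
x[3] = -1

x = [-1, 2, 1, -1]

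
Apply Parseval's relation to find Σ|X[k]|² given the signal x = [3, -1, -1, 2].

Parseval: Σ|x[n]|² = (1/N)Σ|X[k]|², so Σ|X[k]|² = N·Σ|x[n]|² = 4·15.0000

Σ|X[k]|² = N·Σ|x[n]|² = 4·15.0000 = 60.0000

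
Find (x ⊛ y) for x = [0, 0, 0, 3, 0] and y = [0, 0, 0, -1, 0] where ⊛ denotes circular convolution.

(x ⊛ y)[n] = Σ(m=0 to 4) x[m] · y[(n-m) mod 5]

Computing each output sample:
(x ⊛ y)[0] = 0
(x ⊛ y)[1] = -3
(x ⊛ y)[2] = 0
(x ⊛ y)[3] = 0
(x ⊛ y)[4] = 0

x ⊛ y = [0, -3, 0, 0, 0]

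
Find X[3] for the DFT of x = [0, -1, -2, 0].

X[3] = Σ(n=0 to 3) x[n] · ω_4^(3n) where ω_4 = e^(-2πi/4)
= (0)·ω_4^0 + (-1)·ω_4^3 + (-2)·ω_4^6 + (0)·ω_4^9

X[3] = 2-1i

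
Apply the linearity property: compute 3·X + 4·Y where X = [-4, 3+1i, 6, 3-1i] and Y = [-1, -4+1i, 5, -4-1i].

By linearity: DFT(3x + 4y) = 3·DFT(x) + 4·DFT(y)
= 3·[-4, 3+1i, 6, 3-1i] + 4·[-1, -4+1i, 5, -4-1i]

Computing element-wise:
Z[0] = 3·(-4) + 4·(-1) = -16
Z[1] = 3·(3+1i) + 4·(-4+1i) = -7+7i
Z[2] = 3·(6) + 4·(5) = 38
Z[3] = 3·(3-1i) + 4·(-4-1i) = -7-7i

DFT(3x + 4y) = 3·X + 4·Y = [-16, -7+7i, 38, -7-7i]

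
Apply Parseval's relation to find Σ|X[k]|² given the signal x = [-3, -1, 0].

Parseval: Σ|x[n]|² = (1/N)Σ|X[k]|², so Σ|X[k]|² = N·Σ|x[n]|² = 3·10.0000

Σ|X[k]|² = N·Σ|x[n]|² = 3·10.0000 = 30.0000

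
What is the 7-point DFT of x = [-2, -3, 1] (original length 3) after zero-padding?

Original 3-point DFT: [-4, -1.0000+3.4641i, -1.0000-3.4641i]
Zero-padded 7-point DFT provides frequency interpolation.

DFT_7([x, 0, ...]) = [-4, -4.0930+1.3706i, -2.2334+3.3587i, 1.3264+2.0835i, 1.3264-2.0835i, -2.2334-3.3587i, -4.0930-1.3706i]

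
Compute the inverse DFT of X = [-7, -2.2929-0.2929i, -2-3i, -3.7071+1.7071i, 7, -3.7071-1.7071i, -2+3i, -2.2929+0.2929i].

x[n] = (1/8) Σ(k=0 to 7) X[k] · e^(2πikn/8)

Computing each x[n]:
x[0] = -2
x[1] = -1
x[2] = 1
x[3] = -3
x[4] = 1
x[5] = -1
x[6] = 0
x[7] = -2

x = [-2, -1, 1, -3, 1, -1, 0, -2]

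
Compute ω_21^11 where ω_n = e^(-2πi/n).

ω_21^11 = e^(-2πi·11/21)
= cos(-2π·11/21) + i·sin(-2π·11/21)
= cos(-22π/21) + i·sin(-22π/21)

ω_21^11 = cos(-22π/21) + i·sin(-22π/21) = -0.9888+0.1490i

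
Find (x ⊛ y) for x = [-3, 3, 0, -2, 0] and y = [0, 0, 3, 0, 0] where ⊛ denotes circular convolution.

(x ⊛ y)[n] = Σ(m=0 to 4) x[m] · y[(n-m) mod 5]

Computing each output sample:
(x ⊛ y)[0] = -6
(x ⊛ y)[1] = 0
(x ⊛ y)[2] = -9
(x ⊛ y)[3] = 9
(x ⊛ y)[4] = 0

x ⊛ y = [-6, 0, -9, 9, 0]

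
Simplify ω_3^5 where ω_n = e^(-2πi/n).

Since ω_3^3 = 1, powers reduce modulo 3.
5 mod 3 = 2
So ω_3^5 = ω_3^2 = e^(-2πi·2/3)

ω_3^5 = ω_3^2 = -0.5000+0.8660i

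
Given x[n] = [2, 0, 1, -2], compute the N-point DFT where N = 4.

X[k] = Σ(n=0 to 3) x[n] · ω_4^(nk)
where ω_4 = e^(-2πi/4)

Computing each X[k]:
X[0] = 1
X[1] = 1-2i
X[2] = 5
X[3] = 1+2i

X = [1, 1-2i, 5, 1+2i]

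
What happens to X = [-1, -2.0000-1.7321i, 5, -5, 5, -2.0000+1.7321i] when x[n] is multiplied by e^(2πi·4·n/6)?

Modulation property: DFT(ω_6^(-4n)·x[n]) = X[(k-4) mod 6], so circularly shift X by 4 positions.

X[k-4] = [5, -5, 5, -2.0000+1.7321i, -1, -2.0000-1.7321i]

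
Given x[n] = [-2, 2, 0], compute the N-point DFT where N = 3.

X[k] = Σ(n=0 to 2) x[n] · ω_3^(nk)
where ω_3 = e^(-2πi/3)

Computing each X[k]:
X[0] = 0
X[1] = -3.0000-1.7321i
X[2] = -3.0000+1.7321i

X = [0, -3.0000-1.7321i, -3.0000+1.7321i]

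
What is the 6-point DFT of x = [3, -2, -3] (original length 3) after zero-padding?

Original 3-point DFT: [-2, 5.5000-0.8660i, 5.5000+0.8660i]
Zero-padded 6-point DFT provides frequency interpolation.

DFT_6([x, 0, ...]) = [-2, 3.5000+4.3301i, 5.5000-0.8660i, 2, 5.5000+0.8660i, 3.5000-4.3301i]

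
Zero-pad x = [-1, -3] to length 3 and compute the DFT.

Original 2-point DFT: [-4, 2]
Zero-padded 3-point DFT provides frequency interpolation.

DFT_3([x, 0, ...]) = [-4, 0.5000+2.5981i, 0.5000-2.5981i]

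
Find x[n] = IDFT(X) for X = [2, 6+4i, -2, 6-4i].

x[n] = (1/4) Σ(k=0 to 3) X[k] · e^(2πikn/4)

Computing each x[n]:
x[0] = 3
x[1] = -1
x[2] = -3
x[3] = 3

x = [3, -1, -3, 3]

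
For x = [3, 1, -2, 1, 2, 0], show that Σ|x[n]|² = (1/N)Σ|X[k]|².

Time domain:
Σ|x[n]|² = |3|² + |1|² + |-2|² + |1|² + |2|² + |0|² = 19.0000

Frequency domain:
(1/6)Σ|X[k]|² = (1/6)(|5|² + |2.5000+2.5981i|² + |3.5000-4.3301i|² + |1|² + |3.5000+4.3301i|² + |2.5000-2.5981i|²) = (1/6)·114.0000 = 19.0000

Both sides agree, confirming Parseval's theorem.

Σ|x[n]|² = (1/N)Σ|X[k]|² = 19.0000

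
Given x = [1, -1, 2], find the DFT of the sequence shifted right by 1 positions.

Time shift by 1: X_shifted[k] = ω_3^(1k) · X[k]
Shifted x = [2, 1, -1]

DFT(x[n-1]) = [2, 2.0000-1.7321i, 2.0000+1.7321i]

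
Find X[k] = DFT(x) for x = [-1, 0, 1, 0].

X[k] = Σ(n=0 to 3) x[n] · ω_4^(nk)
where ω_4 = e^(-2πi/4)

Computing each X[k]:
X[0] = 0
X[1] = -2
X[2] = 0
X[3] = -2

X = [0, -2, 0, -2]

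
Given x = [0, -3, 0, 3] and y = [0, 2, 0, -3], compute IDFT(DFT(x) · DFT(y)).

(x ⊛ y)[n] = Σ(m=0 to 3) x[m] · y[(n-m) mod 4]

Computing each output sample:
(x ⊛ y)[0] = 15
(x ⊛ y)[1] = 0
(x ⊛ y)[2] = -15
(x ⊛ y)[3] = 0

x ⊛ y = [15, 0, -15, 0]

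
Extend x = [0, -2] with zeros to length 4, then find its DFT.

Original 2-point DFT: [-2, 2]
Zero-padded 4-point DFT provides frequency interpolation.

DFT_4([x, 0, ...]) = [-2, 2i, 2, -2i]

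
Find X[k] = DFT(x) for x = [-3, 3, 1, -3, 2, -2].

X[k] = Σ(n=0 to 5) x[n] · ω_6^(nk)
where ω_6 = e^(-2πi/6)

Computing each X[k]:
X[0] = -2
X[1] = -1.0000-3.4641i
X[2] = -8.0000-5.1962i
X[3] = 2
X[4] = -8.0000+5.1962i
X[5] = -1.0000+3.4641i

X = [-2, -1.0000-3.4641i, -8.0000-5.1962i, 2, -8.0000+5.1962i, -1.0000+3.4641i]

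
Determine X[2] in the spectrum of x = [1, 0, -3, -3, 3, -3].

X[2] = Σ(n=0 to 5) x[n] · ω_6^(2n) where ω_6 = e^(-2πi/6)
= (1)·ω_6^0 + (0)·ω_6^2 + (-3)·ω_6^4 + (-3)·ω_6^6 + (3)·ω_6^8 + (-3)·ω_6^10

X[2] = -0.5000-7.7942i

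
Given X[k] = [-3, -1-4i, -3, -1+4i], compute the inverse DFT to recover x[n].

x[n] = (1/4) Σ(k=0 to 3) X[k] · e^(2πikn/4)

Computing each x[n]:
x[0] = -2
x[1] = 2
x[2] = -1
x[3] = -2

x = [-2, 2, -1, -2]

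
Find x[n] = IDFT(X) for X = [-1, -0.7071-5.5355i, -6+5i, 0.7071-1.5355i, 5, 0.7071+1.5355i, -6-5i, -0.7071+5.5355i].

x[n] = (1/8) Σ(k=0 to 7) X[k] · e^(2πikn/8)

Computing each x[n]:
x[0] = -1
x[1] = -1
x[2] = 3
x[3] = 2
x[4] = -1
x[5] = -3
x[6] = 1
x[7] = -1

x = [-1, -1, 3, 2, -1, -3, 1, -1]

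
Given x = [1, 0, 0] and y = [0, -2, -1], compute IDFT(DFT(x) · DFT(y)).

(x ⊛ y)[n] = Σ(m=0 to 2) x[m] · y[(n-m) mod 3]

Computing each output sample:
(x ⊛ y)[0] = 0
(x ⊛ y)[1] = -2
(x ⊛ y)[2] = -1

x ⊛ y = [0, -2, -1]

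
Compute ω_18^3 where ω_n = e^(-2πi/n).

ω_18^3 = e^(-2πi·3/18)
= cos(-2π·3/18) + i·sin(-2π·3/18)
= cos(-6π/18) + i·sin(-6π/18)

ω_18^3 = cos(-6π/18) + i·sin(-6π/18) = 0.5000-0.8660i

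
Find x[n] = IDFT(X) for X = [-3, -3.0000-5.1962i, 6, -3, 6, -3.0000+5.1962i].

x[n] = (1/6) Σ(k=0 to 5) X[k] · e^(2πikn/6)

Computing each x[n]:
x[0] = 0
x[1] = 0
x[2] = 0
x[3] = 3
x[4] = -3
x[5] = -3

x = [0, 0, 0, 3, -3, -3]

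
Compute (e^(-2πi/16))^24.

Since ω_16^16 = 1, powers reduce modulo 16.
24 mod 16 = 8
So ω_16^24 = ω_16^8 = e^(-2πi·8/16)

ω_16^24 = ω_16^8 = -1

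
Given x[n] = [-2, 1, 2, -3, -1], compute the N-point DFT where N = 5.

X[k] = Σ(n=0 to 4) x[n] · ω_5^(nk)
where ω_5 = e^(-2πi/5)

Computing each X[k]:
X[0] = -3
X[1] = -1.1910-4.8410i
X[2] = -2.3090+3.5797i
X[3] = -2.3090-3.5797i
X[4] = -1.1910+4.8410i

X = [-3, -1.1910-4.8410i, -2.3090+3.5797i, -2.3090-3.5797i, -1.1910+4.8410i]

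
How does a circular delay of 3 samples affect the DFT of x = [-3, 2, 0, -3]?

Time shift by 3: X_shifted[k] = ω_4^(3k) · X[k]
Shifted x = [2, 0, -3, -3]

DFT(x[n-3]) = [-4, 5-3i, 2, 5+3i]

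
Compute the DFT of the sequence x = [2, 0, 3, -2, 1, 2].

X[k] = Σ(n=0 to 5) x[n] · ω_6^(nk)
where ω_6 = e^(-2πi/6)

Computing each X[k]:
X[0] = 6
X[1] = 3
X[2] = -3.0000+3.4641i
X[3] = 6
X[4] = -3.0000-3.4641i
X[5] = 3

X = [6, 3, -3.0000+3.4641i, 6, -3.0000-3.4641i, 3]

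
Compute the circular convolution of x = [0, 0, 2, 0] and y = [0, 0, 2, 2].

(x ⊛ y)[n] = Σ(m=0 to 3) x[m] · y[(n-m) mod 4]

Computing each output sample:
(x ⊛ y)[0] = 4
(x ⊛ y)[1] = 4
(x ⊛ y)[2] = 0
(x ⊛ y)[3] = 0

x ⊛ y = [4, 4, 0, 0]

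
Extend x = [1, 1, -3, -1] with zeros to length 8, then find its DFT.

Original 4-point DFT: [-2, 4-2i, -2, 4+2i]
Zero-padded 8-point DFT provides frequency interpolation.

DFT_8([x, 0, ...]) = [-2, 2.4142+3.0000i, 4-2i, -0.4142-3.0000i, -2, -0.4142+3.0000i, 4+2i, 2.4142-3.0000i]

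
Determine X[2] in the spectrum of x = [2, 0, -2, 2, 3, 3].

X[2] = Σ(n=0 to 5) x[n] · ω_6^(2n) where ω_6 = e^(-2πi/6)
= (2)·ω_6^0 + (0)·ω_6^2 + (-2)·ω_6^4 + (2)·ω_6^6 + (3)·ω_6^8 + (3)·ω_6^10

X[2] = 2.0000-1.7321i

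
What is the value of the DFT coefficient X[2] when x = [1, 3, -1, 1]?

X[2] = Σ(n=0 to 3) x[n] · ω_4^(2n) where ω_4 = e^(-2πi/4)
= (1)·ω_4^0 + (3)·ω_4^2 + (-1)·ω_4^4 + (1)·ω_4^6

X[2] = -4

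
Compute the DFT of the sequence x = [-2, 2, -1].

X[k] = Σ(n=0 to 2) x[n] · ω_3^(nk)
where ω_3 = e^(-2πi/3)

Computing each X[k]:
X[0] = -1
X[1] = -2.5000-2.5981i
X[2] = -2.5000+2.5981i

X = [-1, -2.5000-2.5981i, -2.5000+2.5981i]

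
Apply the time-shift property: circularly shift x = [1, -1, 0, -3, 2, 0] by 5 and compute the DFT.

Time shift by 5: X_shifted[k] = ω_6^(5k) · X[k]
Shifted x = [-1, 0, -3, 2, 0, 1]

DFT(x[n-5]) = [-1, -1.0000+3.4641i, 2.0000-1.7321i, -7, 2.0000+1.7321i, -1.0000-3.4641i]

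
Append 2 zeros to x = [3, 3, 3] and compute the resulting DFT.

Original 3-point DFT: [9, 0, 0]
Zero-padded 5-point DFT provides frequency interpolation.

DFT_5([x, 0, ...]) = [9, 1.5000-4.6165i, 1.5000+1.0898i, 1.5000-1.0898i, 1.5000+4.6165i]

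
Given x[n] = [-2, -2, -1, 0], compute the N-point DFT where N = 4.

X[k] = Σ(n=0 to 3) x[n] · ω_4^(nk)
where ω_4 = e^(-2πi/4)

Computing each X[k]:
X[0] = -5
X[1] = -1+2i
X[2] = -1
X[3] = -1-2i

X = [-5, -1+2i, -1, -1-2i]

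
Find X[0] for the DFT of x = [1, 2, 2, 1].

X[0] = Σ(n=0 to 3) x[n] · ω_4^0 = Σ x[n]
= (1) + (2) + (2) + (1)

X[0] = 6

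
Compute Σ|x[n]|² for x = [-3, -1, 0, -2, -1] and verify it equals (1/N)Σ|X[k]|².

Time domain:
Σ|x[n]|² = |-3|² + |-1|² + |0|² + |-2|² + |-1|² = 15.0000

Frequency domain:
(1/5)Σ|X[k]|² = (1/5)(|-7|² + |-2.0000-1.1756i|² + |-2.0000+1.9021i|² + |-2.0000-1.9021i|² + |-2.0000+1.1756i|²) = (1/5)·75.0000 = 15.0000

Both sides agree, confirming Parseval's theorem.

Σ|x[n]|² = (1/N)Σ|X[k]|² = 15.0000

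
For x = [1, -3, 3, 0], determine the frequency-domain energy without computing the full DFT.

Parseval: Σ|x[n]|² = (1/N)Σ|X[k]|², so Σ|X[k]|² = N·Σ|x[n]|² = 4·19.0000

Σ|X[k]|² = N·Σ|x[n]|² = 4·19.0000 = 76.0000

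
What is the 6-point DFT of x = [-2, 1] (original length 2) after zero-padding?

Original 2-point DFT: [-1, -3]
Zero-padded 6-point DFT provides frequency interpolation.

DFT_6([x, 0, ...]) = [-1, -1.5000-0.8660i, -2.5000-0.8660i, -3, -2.5000+0.8660i, -1.5000+0.8660i]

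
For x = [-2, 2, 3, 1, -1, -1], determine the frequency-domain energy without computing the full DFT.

Parseval: Σ|x[n]|² = (1/N)Σ|X[k]|², so Σ|X[k]|² = N·Σ|x[n]|² = 6·20.0000

Σ|X[k]|² = N·Σ|x[n]|² = 6·20.0000 = 120.0000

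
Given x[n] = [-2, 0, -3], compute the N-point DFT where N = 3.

X[k] = Σ(n=0 to 2) x[n] · ω_3^(nk)
where ω_3 = e^(-2πi/3)

Computing each X[k]:
X[0] = -5
X[1] = -0.5000-2.5981i
X[2] = -0.5000+2.5981i

X = [-5, -0.5000-2.5981i, -0.5000+2.5981i]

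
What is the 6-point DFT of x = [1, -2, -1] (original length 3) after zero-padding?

Original 3-point DFT: [-2, 2.5000+0.8660i, 2.5000-0.8660i]
Zero-padded 6-point DFT provides frequency interpolation.

DFT_6([x, 0, ...]) = [-2, 0.5000+2.5981i, 2.5000+0.8660i, 2, 2.5000-0.8660i, 0.5000-2.5981i]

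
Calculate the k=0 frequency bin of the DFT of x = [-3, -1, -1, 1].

X[0] = Σ(n=0 to 3) x[n] · ω_4^0 = Σ x[n]
= (-3) + (-1) + (-1) + (1)

X[0] = -4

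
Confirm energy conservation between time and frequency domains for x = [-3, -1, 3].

Time domain:
Σ|x[n]|² = |-3|² + |-1|² + |3|² = 19.0000

Frequency domain:
(1/3)Σ|X[k]|² = (1/3)(|-1|² + |-4.0000+3.4641i|² + |-4.0000-3.4641i|²) = (1/3)·57.0000 = 19.0000

Both sides agree, confirming Parseval's theorem.

Σ|x[n]|² = (1/N)Σ|X[k]|² = 19.0000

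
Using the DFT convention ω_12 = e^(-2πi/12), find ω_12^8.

ω_12^8 = e^(-2πi·8/12)
= cos(-2π·8/12) + i·sin(-2π·8/12)
= cos(-16π/12) + i·sin(-16π/12)

ω_12^8 = cos(-16π/12) + i·sin(-16π/12) = -0.5000+0.8660i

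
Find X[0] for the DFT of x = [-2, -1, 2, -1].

X[0] = Σ(n=0 to 3) x[n] · ω_4^0 = Σ x[n]
= (-2) + (-1) + (2) + (-1)

X[0] = -2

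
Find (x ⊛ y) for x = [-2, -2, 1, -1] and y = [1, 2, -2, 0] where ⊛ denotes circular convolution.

(x ⊛ y)[n] = Σ(m=0 to 3) x[m] · y[(n-m) mod 4]

Computing each output sample:
(x ⊛ y)[0] = -6
(x ⊛ y)[1] = -4
(x ⊛ y)[2] = 1
(x ⊛ y)[3] = 5

x ⊛ y = [-6, -4, 1, 5]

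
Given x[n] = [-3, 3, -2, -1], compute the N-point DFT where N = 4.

X[k] = Σ(n=0 to 3) x[n] · ω_4^(nk)
where ω_4 = e^(-2πi/4)

Computing each X[k]:
X[0] = -3
X[1] = -1-4i
X[2] = -7
X[3] = -1+4i

X = [-3, -1-4i, -7, -1+4i]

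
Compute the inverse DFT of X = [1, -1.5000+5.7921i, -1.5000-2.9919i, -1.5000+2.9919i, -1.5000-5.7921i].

x[n] = (1/5) Σ(k=0 to 4) X[k] · e^(2πikn/5)

Computing each x[n]:
x[0] = -1
x[1] = -1
x[2] = -2
x[3] = 3
x[4] = 2

x = [-1, -1, -2, 3, 2]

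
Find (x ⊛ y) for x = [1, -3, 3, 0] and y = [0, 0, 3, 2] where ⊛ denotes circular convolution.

(x ⊛ y)[n] = Σ(m=0 to 3) x[m] · y[(n-m) mod 4]

Computing each output sample:
(x ⊛ y)[0] = 3
(x ⊛ y)[1] = 6
(x ⊛ y)[2] = 3
(x ⊛ y)[3] = -7

x ⊛ y = [3, 6, 3, -7]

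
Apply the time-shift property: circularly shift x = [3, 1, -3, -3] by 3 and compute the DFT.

Time shift by 3: X_shifted[k] = ω_4^(3k) · X[k]
Shifted x = [1, -3, -3, 3]

DFT(x[n-3]) = [-2, 4+6i, -2, 4-6i]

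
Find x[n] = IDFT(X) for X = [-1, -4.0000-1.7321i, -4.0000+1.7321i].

x[n] = (1/3) Σ(k=0 to 2) X[k] · e^(2πikn/3)

Computing each x[n]:
x[0] = -3
x[1] = 2
x[2] = 0

x = [-3, 2, 0]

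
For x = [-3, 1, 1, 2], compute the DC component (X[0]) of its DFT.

X[0] = Σ(n=0 to 3) x[n] · ω_4^0 = Σ x[n]
= (-3) + (1) + (1) + (2)

X[0] = 1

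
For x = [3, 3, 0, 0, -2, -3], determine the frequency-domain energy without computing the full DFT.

Parseval: Σ|x[n]|² = (1/N)Σ|X[k]|², so Σ|X[k]|² = N·Σ|x[n]|² = 6·31.0000

Σ|X[k]|² = N·Σ|x[n]|² = 6·31.0000 = 186.0000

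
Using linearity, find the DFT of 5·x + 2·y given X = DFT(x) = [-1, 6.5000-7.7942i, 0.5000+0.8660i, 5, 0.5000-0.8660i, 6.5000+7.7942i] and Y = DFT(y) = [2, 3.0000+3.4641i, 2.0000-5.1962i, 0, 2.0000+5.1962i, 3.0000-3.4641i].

By linearity: DFT(5x + 2y) = 5·DFT(x) + 2·DFT(y)
= 5·[-1, 6.5000-7.7942i, 0.5000+0.8660i, 5, 0.5000-0.8660i, 6.5000+7.7942i] + 2·[2, 3.0000+3.4641i, 2.0000-5.1962i, 0, 2.0000+5.1962i, 3.0000-3.4641i]

Computing element-wise:
Z[0] = 5·(-1) + 2·(2) = -1
Z[1] = 5·(6.5000-7.7942i) + 2·(3.0000+3.4641i) = 38.5000-32.0428i
Z[2] = 5·(0.5000+0.8660i) + 2·(2.0000-5.1962i) = 6.5000-6.0624i
Z[3] = 5·(5) + 2·(0) = 25
Z[4] = 5·(0.5000-0.8660i) + 2·(2.0000+5.1962i) = 6.5000+6.0624i
Z[5] = 5·(6.5000+7.7942i) + 2·(3.0000-3.4641i) = 38.5000+32.0428i

DFT(5x + 2y) = 5·X + 2·Y = [-1, 38.5000-32.0428i, 6.5000-6.0624i, 25, 6.5000+6.0624i, 38.5000+32.0428i]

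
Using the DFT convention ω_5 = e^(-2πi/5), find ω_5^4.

ω_5^4 = e^(-2πi·4/5)
= cos(-2π·4/5) + i·sin(-2π·4/5)
= cos(-8π/5) + i·sin(-8π/5)

ω_5^4 = cos(-8π/5) + i·sin(-8π/5) = 0.3090+0.9511i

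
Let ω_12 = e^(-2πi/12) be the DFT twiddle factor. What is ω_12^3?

ω_12^3 = e^(-2πi·3/12)
= cos(-2π·3/12) + i·sin(-2π·3/12)
= cos(-6π/12) + i·sin(-6π/12)

ω_12^3 = cos(-6π/12) + i·sin(-6π/12) = -1i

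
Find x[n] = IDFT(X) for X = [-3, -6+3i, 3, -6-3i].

x[n] = (1/4) Σ(k=0 to 3) X[k] · e^(2πikn/4)

Computing each x[n]:
x[0] = -3
x[1] = -3
x[2] = 3
x[3] = 0

x = [-3, -3, 3, 0]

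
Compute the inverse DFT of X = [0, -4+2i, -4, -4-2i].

x[n] = (1/4) Σ(k=0 to 3) X[k] · e^(2πikn/4)

Computing each x[n]:
x[0] = -3
x[1] = 0
x[2] = 1
x[3] = 2

x = [-3, 0, 1, 2]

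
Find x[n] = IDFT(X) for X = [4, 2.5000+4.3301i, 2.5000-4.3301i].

x[n] = (1/3) Σ(k=0 to 2) X[k] · e^(2πikn/3)

Computing each x[n]:
x[0] = 3
x[1] = -2
x[2] = 3

x = [3, -2, 3]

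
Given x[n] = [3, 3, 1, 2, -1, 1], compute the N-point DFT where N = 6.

X[k] = Σ(n=0 to 5) x[n] · ω_6^(nk)
where ω_6 = e^(-2πi/6)

Computing each X[k]:
X[0] = 9
X[1] = 3.0000-3.4641i
X[2] = 3
X[3] = -3
X[4] = 3
X[5] = 3.0000+3.4641i

X = [9, 3.0000-3.4641i, 3, -3, 3, 3.0000+3.4641i]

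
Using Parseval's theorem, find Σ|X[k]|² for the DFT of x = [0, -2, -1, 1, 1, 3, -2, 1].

Parseval: Σ|x[n]|² = (1/N)Σ|X[k]|², so Σ|X[k]|² = N·Σ|x[n]|² = 8·21.0000

Σ|X[k]|² = N·Σ|x[n]|² = 8·21.0000 = 168.0000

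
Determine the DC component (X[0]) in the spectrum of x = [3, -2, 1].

X[0] = Σ(n=0 to 2) x[n] · ω_3^0 = Σ x[n]
= (3) + (-2) + (1)

X[0] = 2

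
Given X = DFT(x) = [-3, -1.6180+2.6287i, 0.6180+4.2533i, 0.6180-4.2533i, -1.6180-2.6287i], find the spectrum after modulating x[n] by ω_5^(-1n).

Modulation property: DFT(ω_5^(-1n)·x[n]) = X[(k-1) mod 5], so circularly shift X by 1 positions.

X[k-1] = [-1.6180-2.6287i, -3, -1.6180+2.6287i, 0.6180+4.2533i, 0.6180-4.2533i]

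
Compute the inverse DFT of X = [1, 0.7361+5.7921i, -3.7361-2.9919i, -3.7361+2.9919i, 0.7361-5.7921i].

x[n] = (1/5) Σ(k=0 to 4) X[k] · e^(2πikn/5)

Computing each x[n]:
x[0] = -1
x[1] = 0
x[2] = -3
x[3] = 2
x[4] = 3

x = [-1, 0, -3, 2, 3]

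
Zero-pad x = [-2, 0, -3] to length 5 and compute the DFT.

Original 3-point DFT: [-5, -0.5000-2.5981i, -0.5000+2.5981i]
Zero-padded 5-point DFT provides frequency interpolation.

DFT_5([x, 0, ...]) = [-5, 0.4271+1.7634i, -2.9271-2.8532i, -2.9271+2.8532i, 0.4271-1.7634i]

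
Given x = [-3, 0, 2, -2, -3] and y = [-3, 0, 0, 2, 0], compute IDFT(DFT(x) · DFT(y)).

(x ⊛ y)[n] = Σ(m=0 to 4) x[m] · y[(n-m) mod 5]

Computing each output sample:
(x ⊛ y)[0] = 13
(x ⊛ y)[1] = -4
(x ⊛ y)[2] = -12
(x ⊛ y)[3] = 0
(x ⊛ y)[4] = 9

x ⊛ y = [13, -4, -12, 0, 9]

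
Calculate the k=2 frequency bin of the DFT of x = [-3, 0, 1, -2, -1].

X[2] = Σ(n=0 to 4) x[n] · ω_5^(2n) where ω_5 = e^(-2πi/5)
= (-3)·ω_5^0 + (0)·ω_5^2 + (1)·ω_5^4 + (-2)·ω_5^6 + (-1)·ω_5^8

X[2] = -2.5000+2.2654i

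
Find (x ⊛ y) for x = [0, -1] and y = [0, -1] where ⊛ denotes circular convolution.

(x ⊛ y)[n] = Σ(m=0 to 1) x[m] · y[(n-m) mod 2]

Computing each output sample:
(x ⊛ y)[0] = 1
(x ⊛ y)[1] = 0

x ⊛ y = [1, 0]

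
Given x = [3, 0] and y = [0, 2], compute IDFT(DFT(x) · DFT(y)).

(x ⊛ y)[n] = Σ(m=0 to 1) x[m] · y[(n-m) mod 2]

Computing each output sample:
(x ⊛ y)[0] = 0
(x ⊛ y)[1] = 6

x ⊛ y = [0, 6]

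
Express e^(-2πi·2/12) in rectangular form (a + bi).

ω_12^2 = e^(-2πi·2/12)
= cos(-2π·2/12) + i·sin(-2π·2/12)
= cos(-4π/12) + i·sin(-4π/12)

ω_12^2 = cos(-4π/12) + i·sin(-4π/12) = 0.5000-0.8660i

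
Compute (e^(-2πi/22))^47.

Since ω_22^22 = 1, powers reduce modulo 22.
47 mod 22 = 3
So ω_22^47 = ω_22^3 = e^(-2πi·3/22)

ω_22^47 = ω_22^3 = 0.6549-0.7557i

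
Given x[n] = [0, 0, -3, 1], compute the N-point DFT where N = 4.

X[k] = Σ(n=0 to 3) x[n] · ω_4^(nk)
where ω_4 = e^(-2πi/4)

Computing each X[k]:
X[0] = -2
X[1] = 3+1i
X[2] = -4
X[3] = 3-1i

X = [-2, 3+1i, -4, 3-1i]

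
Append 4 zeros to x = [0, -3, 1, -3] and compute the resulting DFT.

Original 4-point DFT: [-5, -1, 7, -1]
Zero-padded 8-point DFT provides frequency interpolation.

DFT_8([x, 0, ...]) = [-5, 3.2426i, -1, 5.2426i, 7, -5.2426i, -1, -3.2426i]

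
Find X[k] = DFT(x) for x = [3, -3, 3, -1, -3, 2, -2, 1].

X[k] = Σ(n=0 to 7) x[n] · ω_8^(nk)
where ω_8 = e^(-2πi/8)

Computing each X[k]:
X[0] = 0
X[1] = 3.8787-0.0503i
X[2] = -1+1i
X[3] = 8.1213+9.9497i
X[4] = 2
X[5] = 8.1213-9.9497i
X[6] = -1-1i
X[7] = 3.8787+0.0503i

X = [0, 3.8787-0.0503i, -1+1i, 8.1213+9.9497i, 2, 8.1213-9.9497i, -1-1i, 3.8787+0.0503i]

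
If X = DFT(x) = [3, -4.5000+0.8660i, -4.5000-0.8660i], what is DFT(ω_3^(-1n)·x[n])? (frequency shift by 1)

Modulation property: DFT(ω_3^(-1n)·x[n]) = X[(k-1) mod 3], so circularly shift X by 1 positions.

X[k-1] = [-4.5000-0.8660i, 3, -4.5000+0.8660i]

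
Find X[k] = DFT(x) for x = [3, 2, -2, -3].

X[k] = Σ(n=0 to 3) x[n] · ω_4^(nk)
where ω_4 = e^(-2πi/4)

Computing each X[k]:
X[0] = 0
X[1] = 5-5i
X[2] = 2
X[3] = 5+5i

X = [0, 5-5i, 2, 5+5i]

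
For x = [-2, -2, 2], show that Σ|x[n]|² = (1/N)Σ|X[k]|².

Time domain:
Σ|x[n]|² = |-2|² + |-2|² + |2|² = 12.0000

Frequency domain:
(1/3)Σ|X[k]|² = (1/3)(|-2|² + |-2.0000+3.4641i|² + |-2.0000-3.4641i|²) = (1/3)·36.0000 = 12.0000

Both sides agree, confirming Parseval's theorem.

Σ|x[n]|² = (1/N)Σ|X[k]|² = 12.0000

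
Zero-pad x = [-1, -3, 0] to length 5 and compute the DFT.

Original 3-point DFT: [-4, 0.5000+2.5981i, 0.5000-2.5981i]
Zero-padded 5-point DFT provides frequency interpolation.

DFT_5([x, 0, ...]) = [-4, -1.9271+2.8532i, 1.4271+1.7634i, 1.4271-1.7634i, -1.9271-2.8532i]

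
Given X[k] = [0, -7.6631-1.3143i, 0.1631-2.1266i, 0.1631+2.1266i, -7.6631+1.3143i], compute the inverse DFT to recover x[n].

x[n] = (1/5) Σ(k=0 to 4) X[k] · e^(2πikn/5)

Computing each x[n]:
x[0] = -3
x[1] = 0
x[2] = 2
x[3] = 3
x[4] = -2

x = [-3, 0, 2, 3, -2]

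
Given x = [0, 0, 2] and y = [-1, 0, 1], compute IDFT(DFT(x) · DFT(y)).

(x ⊛ y)[n] = Σ(m=0 to 2) x[m] · y[(n-m) mod 3]

Computing each output sample:
(x ⊛ y)[0] = 0
(x ⊛ y)[1] = 2
(x ⊛ y)[2] = -2

x ⊛ y = [0, 2, -2]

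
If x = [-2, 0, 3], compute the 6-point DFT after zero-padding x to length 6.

Original 3-point DFT: [1, -3.5000+2.5981i, -3.5000-2.5981i]
Zero-padded 6-point DFT provides frequency interpolation.

DFT_6([x, 0, ...]) = [1, -3.5000-2.5981i, -3.5000+2.5981i, 1, -3.5000-2.5981i, -3.5000+2.5981i]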